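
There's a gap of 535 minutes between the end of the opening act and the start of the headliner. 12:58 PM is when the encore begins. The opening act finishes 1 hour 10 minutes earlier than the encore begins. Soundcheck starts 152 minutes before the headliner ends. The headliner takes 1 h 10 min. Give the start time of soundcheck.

The opening act ends at 12:58 PM − 70 min = 11:48 AM.
The headliner starts at 11:48 AM + 535 min = 8:43 PM.
The headliner ends at 8:43 PM + 70 min = 9:53 PM.
Soundcheck starts at 9:53 PM − 152 min = 7:21 PM.

7:21 PM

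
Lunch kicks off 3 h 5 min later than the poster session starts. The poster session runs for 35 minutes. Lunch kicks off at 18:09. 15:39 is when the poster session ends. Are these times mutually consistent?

The poster session starts at 15:39 − 35 min = 15:04.
Lunch starts at 15:04 + 185 min = 18:09.
That matches the stated 18:09, so the schedule is consistent.

Yes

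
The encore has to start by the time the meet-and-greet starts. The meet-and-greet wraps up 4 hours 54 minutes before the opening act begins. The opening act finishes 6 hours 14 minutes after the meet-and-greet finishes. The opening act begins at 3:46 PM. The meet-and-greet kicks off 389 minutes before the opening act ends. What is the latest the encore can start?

The meet-and-greet ends at 3:46 PM − 294 min = 10:52 AM.
The opening act ends at 10:52 AM + 374 min = 5:06 PM.
The meet-and-greet starts at 5:06 PM − 389 min = 10:37 AM.
The encore is bounded by the meet-and-greet, so the latest it can start is 10:37 AM.

10:37 AM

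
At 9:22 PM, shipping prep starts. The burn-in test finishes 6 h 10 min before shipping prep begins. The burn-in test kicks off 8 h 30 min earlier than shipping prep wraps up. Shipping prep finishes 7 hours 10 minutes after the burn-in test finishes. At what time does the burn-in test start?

The burn-in test ends at 9:22 PM − 370 min = 3:12 PM.
Shipping prep ends at 3:12 PM + 430 min = 10:22 PM.
The burn-in test starts at 10:22 PM − 510 min = 1:52 PM.

1:52 PM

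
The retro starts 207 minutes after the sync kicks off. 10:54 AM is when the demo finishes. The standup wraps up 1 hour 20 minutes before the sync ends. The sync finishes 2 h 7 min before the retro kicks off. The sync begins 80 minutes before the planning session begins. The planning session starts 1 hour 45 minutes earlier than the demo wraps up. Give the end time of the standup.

7:49 AM

The planning session starts at 10:54 AM − 105 min = 9:09 AM.
The sync starts at 9:09 AM − 80 min = 7:49 AM.
The retro starts at 7:49 AM + 207 min = 11:16 AM.
The sync ends at 11:16 AM − 127 min = 9:09 AM.
The standup ends at 9:09 AM − 80 min = 7:49 AM.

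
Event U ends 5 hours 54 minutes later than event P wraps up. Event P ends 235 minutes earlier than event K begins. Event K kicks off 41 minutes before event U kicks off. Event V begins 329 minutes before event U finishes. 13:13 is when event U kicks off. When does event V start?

09:02

Event K starts at 13:13 − 41 min = 12:32.
Event P ends at 12:32 − 235 min = 08:37.
Event U ends at 08:37 + 354 min = 14:31.
Event V starts at 14:31 − 329 min = 09:02.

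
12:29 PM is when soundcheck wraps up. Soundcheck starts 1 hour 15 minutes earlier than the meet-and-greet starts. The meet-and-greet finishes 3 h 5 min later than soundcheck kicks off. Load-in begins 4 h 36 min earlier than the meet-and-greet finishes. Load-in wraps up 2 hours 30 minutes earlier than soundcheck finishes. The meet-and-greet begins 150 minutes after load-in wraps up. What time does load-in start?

9:43 AM

Load-in ends at 12:29 PM − 150 min = 9:59 AM.
The meet-and-greet starts at 9:59 AM + 150 min = 12:29 PM.
Soundcheck starts at 12:29 PM − 75 min = 11:14 AM.
The meet-and-greet ends at 11:14 AM + 185 min = 2:19 PM.
Load-in starts at 2:19 PM − 276 min = 9:43 AM.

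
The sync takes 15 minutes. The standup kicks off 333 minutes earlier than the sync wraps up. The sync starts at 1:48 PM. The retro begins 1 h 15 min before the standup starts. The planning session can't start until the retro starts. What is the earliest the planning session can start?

7:15 AM

The sync ends at 1:48 PM + 15 min = 2:03 PM.
The standup starts at 2:03 PM − 333 min = 8:30 AM.
The retro starts at 8:30 AM − 75 min = 7:15 AM.
The planning session is bounded by the retro, so the earliest it can start is 7:15 AM.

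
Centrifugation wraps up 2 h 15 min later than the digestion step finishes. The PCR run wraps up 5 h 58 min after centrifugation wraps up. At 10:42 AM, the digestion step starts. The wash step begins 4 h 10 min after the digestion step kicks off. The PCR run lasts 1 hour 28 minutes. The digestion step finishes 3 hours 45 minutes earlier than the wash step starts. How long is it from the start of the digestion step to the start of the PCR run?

The wash step starts at 10:42 AM + 250 min = 2:52 PM.
The digestion step ends at 2:52 PM − 225 min = 11:07 AM.
Centrifugation ends at 11:07 AM + 135 min = 1:22 PM.
The PCR run ends at 1:22 PM + 358 min = 7:20 PM.
The PCR run starts at 7:20 PM − 88 min = 5:52 PM.
From 10:42 AM to 5:52 PM is 7 h 10 min.

7 h 10 min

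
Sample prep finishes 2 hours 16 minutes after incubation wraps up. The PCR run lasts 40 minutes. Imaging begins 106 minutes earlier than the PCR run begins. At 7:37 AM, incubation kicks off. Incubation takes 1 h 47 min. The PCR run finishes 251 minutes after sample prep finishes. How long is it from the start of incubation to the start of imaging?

5 h 48 min

Incubation ends at 7:37 AM + 107 min = 9:24 AM.
Sample prep ends at 9:24 AM + 136 min = 11:40 AM.
The PCR run ends at 11:40 AM + 251 min = 3:51 PM.
The PCR run starts at 3:51 PM − 40 min = 3:11 PM.
Imaging starts at 3:11 PM − 106 min = 1:25 PM.
From 7:37 AM to 1:25 PM is 5 h 48 min.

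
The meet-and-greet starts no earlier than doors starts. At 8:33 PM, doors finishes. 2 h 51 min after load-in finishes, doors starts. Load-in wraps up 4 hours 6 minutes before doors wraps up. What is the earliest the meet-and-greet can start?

7:18 PM

Load-in ends at 8:33 PM − 246 min = 4:27 PM.
Doors starts at 4:27 PM + 171 min = 7:18 PM.
The meet-and-greet is bounded by doors, so the earliest it can start is 7:18 PM.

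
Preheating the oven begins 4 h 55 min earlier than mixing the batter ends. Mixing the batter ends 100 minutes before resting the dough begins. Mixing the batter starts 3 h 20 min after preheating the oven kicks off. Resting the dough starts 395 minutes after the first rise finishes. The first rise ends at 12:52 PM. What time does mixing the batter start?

Resting the dough starts at 12:52 PM + 395 min = 7:27 PM.
Mixing the batter ends at 7:27 PM − 100 min = 5:47 PM.
Preheating the oven starts at 5:47 PM − 295 min = 12:52 PM.
Mixing the batter starts at 12:52 PM + 200 min = 4:12 PM.

4:12 PM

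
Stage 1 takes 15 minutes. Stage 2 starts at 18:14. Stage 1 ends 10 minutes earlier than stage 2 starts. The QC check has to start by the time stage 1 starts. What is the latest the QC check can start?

17:49

Stage 1 ends at 18:14 − 10 min = 18:04.
Stage 1 starts at 18:04 − 15 min = 17:49.
The QC check is bounded by stage 1, so the latest it can start is 17:49.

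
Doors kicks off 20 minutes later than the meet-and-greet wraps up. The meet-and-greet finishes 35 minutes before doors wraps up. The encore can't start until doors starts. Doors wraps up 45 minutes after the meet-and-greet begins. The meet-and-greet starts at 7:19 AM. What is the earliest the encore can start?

7:49 AM

Doors ends at 7:19 AM + 45 min = 8:04 AM.
The meet-and-greet ends at 8:04 AM − 35 min = 7:29 AM.
Doors starts at 7:29 AM + 20 min = 7:49 AM.
The encore is bounded by doors, so the earliest it can start is 7:49 AM.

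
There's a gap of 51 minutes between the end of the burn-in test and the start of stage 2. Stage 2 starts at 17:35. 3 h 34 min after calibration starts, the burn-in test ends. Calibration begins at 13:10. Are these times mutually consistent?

Yes

The burn-in test ends at 13:10 + 214 min = 16:44.
Stage 2 starts at 16:44 + 51 min = 17:35.
That matches the stated 17:35, so the schedule is consistent.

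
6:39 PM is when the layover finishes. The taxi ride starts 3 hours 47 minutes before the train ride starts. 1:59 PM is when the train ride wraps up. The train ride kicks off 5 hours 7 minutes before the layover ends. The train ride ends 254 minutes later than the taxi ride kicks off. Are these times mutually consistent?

Yes

The train ride starts at 6:39 PM − 307 min = 1:32 PM.
The taxi ride starts at 1:32 PM − 227 min = 9:45 AM.
The train ride ends at 9:45 AM + 254 min = 1:59 PM.
That matches the stated 1:59 PM, so the schedule is consistent.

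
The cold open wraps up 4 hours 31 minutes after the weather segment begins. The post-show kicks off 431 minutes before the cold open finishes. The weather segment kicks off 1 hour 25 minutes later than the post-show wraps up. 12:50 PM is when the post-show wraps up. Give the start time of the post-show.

11:35 AM

The weather segment starts at 12:50 PM + 85 min = 2:15 PM.
The cold open ends at 2:15 PM + 271 min = 6:46 PM.
The post-show starts at 6:46 PM − 431 min = 11:35 AM.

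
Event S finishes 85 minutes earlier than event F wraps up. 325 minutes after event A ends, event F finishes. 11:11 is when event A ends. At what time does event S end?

15:11

Event F ends at 11:11 + 325 min = 16:36.
Event S ends at 16:36 − 85 min = 15:11.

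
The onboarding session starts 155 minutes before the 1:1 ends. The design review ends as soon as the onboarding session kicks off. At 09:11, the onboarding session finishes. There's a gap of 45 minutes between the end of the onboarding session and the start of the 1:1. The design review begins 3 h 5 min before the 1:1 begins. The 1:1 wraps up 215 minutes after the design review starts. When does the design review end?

The 1:1 starts at 09:11 + 45 min = 09:56.
The design review starts at 09:56 − 185 min = 06:51.
The 1:1 ends at 06:51 + 215 min = 10:26.
The onboarding session starts at 10:26 − 155 min = 07:51.
So the design review ends at 07:51.

07:51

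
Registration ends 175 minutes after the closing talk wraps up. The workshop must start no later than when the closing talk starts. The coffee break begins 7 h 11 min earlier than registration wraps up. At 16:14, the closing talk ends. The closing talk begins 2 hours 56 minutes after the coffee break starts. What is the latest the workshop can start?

14:54

Registration ends at 16:14 + 175 min = 19:09.
The coffee break starts at 19:09 − 431 min = 11:58.
The closing talk starts at 11:58 + 176 min = 14:54.
The workshop is bounded by the closing talk, so the latest it can start is 14:54.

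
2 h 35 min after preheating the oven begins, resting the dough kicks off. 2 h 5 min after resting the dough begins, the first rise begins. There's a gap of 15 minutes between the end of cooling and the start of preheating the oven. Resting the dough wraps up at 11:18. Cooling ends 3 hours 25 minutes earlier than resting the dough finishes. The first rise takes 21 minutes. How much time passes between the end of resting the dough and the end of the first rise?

Cooling ends at 11:18 − 205 min = 07:53.
Preheating the oven starts at 07:53 + 15 min = 08:08.
Resting the dough starts at 08:08 + 155 min = 10:43.
The first rise starts at 10:43 + 125 min = 12:48.
The first rise ends at 12:48 + 21 min = 13:09.
From 11:18 to 13:09 is 111 minutes.

111 minutes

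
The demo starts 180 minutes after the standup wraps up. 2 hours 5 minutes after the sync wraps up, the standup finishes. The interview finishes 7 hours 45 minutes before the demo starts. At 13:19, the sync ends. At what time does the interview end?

10:39

The standup ends at 13:19 + 125 min = 15:24.
The demo starts at 15:24 + 180 min = 18:24.
The interview ends at 18:24 − 465 min = 10:39.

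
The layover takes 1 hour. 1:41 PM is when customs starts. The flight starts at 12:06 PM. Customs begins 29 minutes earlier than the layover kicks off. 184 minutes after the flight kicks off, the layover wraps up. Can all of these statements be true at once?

The layover ends at 12:06 PM + 184 min = 3:10 PM.
The layover starts at 3:10 PM − 60 min = 2:10 PM.
Customs starts at 2:10 PM − 29 min = 1:41 PM.
That matches the stated 1:41 PM, so the schedule is consistent.

Yes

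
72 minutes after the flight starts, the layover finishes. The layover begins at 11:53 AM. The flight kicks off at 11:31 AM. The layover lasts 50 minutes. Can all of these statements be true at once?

Yes

The layover ends at 11:31 AM + 72 min = 12:43 PM.
The layover starts at 12:43 PM − 50 min = 11:53 AM.
That matches the stated 11:53 AM, so the schedule is consistent.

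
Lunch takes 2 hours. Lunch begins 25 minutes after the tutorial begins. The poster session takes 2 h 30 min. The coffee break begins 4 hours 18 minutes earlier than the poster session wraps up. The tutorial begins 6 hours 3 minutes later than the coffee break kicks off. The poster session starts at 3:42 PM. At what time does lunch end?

The poster session ends at 3:42 PM + 150 min = 6:12 PM.
The coffee break starts at 6:12 PM − 258 min = 1:54 PM.
The tutorial starts at 1:54 PM + 363 min = 7:57 PM.
Lunch starts at 7:57 PM + 25 min = 8:22 PM.
Lunch ends at 8:22 PM + 120 min = 10:22 PM.

10:22 PM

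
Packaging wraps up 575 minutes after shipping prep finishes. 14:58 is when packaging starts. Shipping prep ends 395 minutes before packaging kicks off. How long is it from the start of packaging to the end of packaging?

3 hours

Shipping prep ends at 14:58 − 395 min = 08:23.
Packaging ends at 08:23 + 575 min = 17:58.
From 14:58 to 17:58 is 3 hours.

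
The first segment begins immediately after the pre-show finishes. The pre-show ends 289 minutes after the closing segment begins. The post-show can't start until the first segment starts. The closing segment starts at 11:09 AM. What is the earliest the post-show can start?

The pre-show ends at 11:09 AM + 289 min = 3:58 PM.
So the first segment starts at 3:58 PM.
The post-show is bounded by the first segment, so the earliest it can start is 3:58 PM.

3:58 PM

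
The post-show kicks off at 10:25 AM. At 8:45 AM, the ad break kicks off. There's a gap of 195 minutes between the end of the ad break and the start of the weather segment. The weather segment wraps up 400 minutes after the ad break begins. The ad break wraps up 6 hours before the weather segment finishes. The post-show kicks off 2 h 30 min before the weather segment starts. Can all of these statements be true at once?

No

The weather segment ends at 8:45 AM + 400 min = 3:25 PM.
The ad break ends at 3:25 PM − 360 min = 9:25 AM.
The weather segment starts at 9:25 AM + 195 min = 12:40 PM.
The post-show starts at 12:40 PM − 150 min = 10:10 AM.
But the post-show is also said to start at 10:25 AM — a 15-minute conflict.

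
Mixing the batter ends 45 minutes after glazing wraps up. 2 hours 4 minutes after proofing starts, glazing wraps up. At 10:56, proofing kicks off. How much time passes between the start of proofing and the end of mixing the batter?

Glazing ends at 10:56 + 124 min = 13:00.
Mixing the batter ends at 13:00 + 45 min = 13:45.
From 10:56 to 13:45 is 2 hours 49 minutes.

2 hours 49 minutes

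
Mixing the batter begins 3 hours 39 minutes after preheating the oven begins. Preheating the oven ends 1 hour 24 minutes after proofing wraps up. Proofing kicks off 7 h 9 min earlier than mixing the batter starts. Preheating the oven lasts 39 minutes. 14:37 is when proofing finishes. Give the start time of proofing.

Preheating the oven ends at 14:37 + 84 min = 16:01.
Preheating the oven starts at 16:01 − 39 min = 15:22.
Mixing the batter starts at 15:22 + 219 min = 19:01.
Proofing starts at 19:01 − 429 min = 11:52.

11:52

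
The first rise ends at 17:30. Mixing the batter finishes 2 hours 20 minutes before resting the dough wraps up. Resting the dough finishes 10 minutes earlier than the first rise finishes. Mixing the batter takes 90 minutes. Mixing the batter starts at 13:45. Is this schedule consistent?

Resting the dough ends at 17:30 − 10 min = 17:20.
Mixing the batter ends at 17:20 − 140 min = 15:00.
Mixing the batter starts at 15:00 − 90 min = 13:30.
But mixing the batter is also said to start at 13:45 — a 15-minute conflict.

No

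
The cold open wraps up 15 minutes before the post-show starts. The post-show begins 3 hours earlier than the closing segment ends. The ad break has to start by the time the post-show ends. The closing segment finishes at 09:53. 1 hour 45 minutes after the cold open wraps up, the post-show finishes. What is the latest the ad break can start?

The post-show starts at 09:53 − 180 min = 06:53.
The cold open ends at 06:53 − 15 min = 06:38.
The post-show ends at 06:38 + 105 min = 08:23.
The ad break is bounded by the post-show, so the latest it can start is 08:23.

08:23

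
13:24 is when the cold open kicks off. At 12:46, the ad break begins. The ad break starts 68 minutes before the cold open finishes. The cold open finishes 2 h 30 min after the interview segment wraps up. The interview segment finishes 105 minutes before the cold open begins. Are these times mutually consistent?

No

The interview segment ends at 13:24 − 105 min = 11:39.
The cold open ends at 11:39 + 150 min = 14:09.
The ad break starts at 14:09 − 68 min = 13:01.
But the ad break is also said to start at 12:46 — a 15-minute conflict.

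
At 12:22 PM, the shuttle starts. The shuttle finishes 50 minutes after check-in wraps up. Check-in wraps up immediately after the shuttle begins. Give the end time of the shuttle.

Check-in ends at 12:22 PM.
The shuttle ends at 12:22 PM + 50 min = 1:12 PM.

1:12 PM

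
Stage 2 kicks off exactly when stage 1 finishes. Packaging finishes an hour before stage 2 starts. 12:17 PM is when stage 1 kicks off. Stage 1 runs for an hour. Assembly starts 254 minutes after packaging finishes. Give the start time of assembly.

4:31 PM

Stage 1 ends at 12:17 PM + 60 min = 1:17 PM.
So stage 2 starts at 1:17 PM.
Packaging ends at 1:17 PM − 60 min = 12:17 PM.
Assembly starts at 12:17 PM + 254 min = 4:31 PM.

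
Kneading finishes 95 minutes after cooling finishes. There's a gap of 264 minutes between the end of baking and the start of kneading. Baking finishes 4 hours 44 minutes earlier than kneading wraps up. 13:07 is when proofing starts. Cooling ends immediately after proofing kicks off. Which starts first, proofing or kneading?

Cooling ends at 13:07.
Kneading ends at 13:07 + 95 min = 14:42.
Baking ends at 14:42 − 284 min = 09:58.
Kneading starts at 09:58 + 264 min = 14:22.
Proofing starts at 13:07 and kneading starts at 14:22, so proofing is first.

proofing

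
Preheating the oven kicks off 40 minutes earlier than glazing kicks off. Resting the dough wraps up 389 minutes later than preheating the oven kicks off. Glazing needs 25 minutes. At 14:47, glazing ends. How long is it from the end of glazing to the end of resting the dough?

Glazing starts at 14:47 − 25 min = 14:22.
Preheating the oven starts at 14:22 − 40 min = 13:42.
Resting the dough ends at 13:42 + 389 min = 20:11.
From 14:47 to 20:11 is 5 h 24 min.

5 h 24 min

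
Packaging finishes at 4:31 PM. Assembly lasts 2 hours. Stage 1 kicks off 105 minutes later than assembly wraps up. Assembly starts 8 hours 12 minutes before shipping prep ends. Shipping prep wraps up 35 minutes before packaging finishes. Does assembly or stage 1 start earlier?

assembly

Shipping prep ends at 4:31 PM − 35 min = 3:56 PM.
Assembly starts at 3:56 PM − 492 min = 7:44 AM.
Assembly ends at 7:44 AM + 120 min = 9:44 AM.
Stage 1 starts at 9:44 AM + 105 min = 11:29 AM.
Assembly starts at 7:44 AM and stage 1 starts at 11:29 AM, so assembly is first.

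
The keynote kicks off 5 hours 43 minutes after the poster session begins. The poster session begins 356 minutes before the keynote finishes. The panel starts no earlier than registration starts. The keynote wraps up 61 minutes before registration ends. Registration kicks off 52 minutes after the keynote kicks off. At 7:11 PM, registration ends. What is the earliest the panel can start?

6:49 PM

The keynote ends at 7:11 PM − 61 min = 6:10 PM.
The poster session starts at 6:10 PM − 356 min = 12:14 PM.
The keynote starts at 12:14 PM + 343 min = 5:57 PM.
Registration starts at 5:57 PM + 52 min = 6:49 PM.
The panel is bounded by registration, so the earliest it can start is 6:49 PM.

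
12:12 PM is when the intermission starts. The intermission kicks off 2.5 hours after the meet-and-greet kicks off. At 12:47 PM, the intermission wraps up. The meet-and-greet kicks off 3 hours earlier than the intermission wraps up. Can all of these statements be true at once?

The meet-and-greet starts at 12:47 PM − 180 min = 9:47 AM.
The intermission starts at 9:47 AM + 150 min = 12:17 PM.
But the intermission is also said to start at 12:12 PM — a 5-minute conflict.

No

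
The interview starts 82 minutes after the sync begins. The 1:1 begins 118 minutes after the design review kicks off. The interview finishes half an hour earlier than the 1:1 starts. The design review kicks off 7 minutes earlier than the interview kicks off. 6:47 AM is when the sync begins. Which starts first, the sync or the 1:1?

the sync

The interview starts at 6:47 AM + 82 min = 8:09 AM.
The design review starts at 8:09 AM − 7 min = 8:02 AM.
The 1:1 starts at 8:02 AM + 118 min = 10:00 AM.
The sync starts at 6:47 AM and the 1:1 starts at 10:00 AM, so the sync is first.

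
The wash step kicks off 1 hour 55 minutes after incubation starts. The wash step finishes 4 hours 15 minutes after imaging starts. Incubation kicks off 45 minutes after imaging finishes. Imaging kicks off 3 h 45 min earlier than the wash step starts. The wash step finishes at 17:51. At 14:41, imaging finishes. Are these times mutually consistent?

Yes

Incubation starts at 14:41 + 45 min = 15:26.
The wash step starts at 15:26 + 115 min = 17:21.
Imaging starts at 17:21 − 225 min = 13:36.
The wash step ends at 13:36 + 255 min = 17:51.
That matches the stated 17:51, so the schedule is consistent.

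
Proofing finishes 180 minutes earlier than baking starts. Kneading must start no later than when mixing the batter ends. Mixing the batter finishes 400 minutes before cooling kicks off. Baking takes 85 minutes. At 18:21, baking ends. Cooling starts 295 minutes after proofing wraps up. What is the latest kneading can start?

12:11

Baking starts at 18:21 − 85 min = 16:56.
Proofing ends at 16:56 − 180 min = 13:56.
Cooling starts at 13:56 + 295 min = 18:51.
Mixing the batter ends at 18:51 − 400 min = 12:11.
Kneading is bounded by mixing the batter, so the latest it can start is 12:11.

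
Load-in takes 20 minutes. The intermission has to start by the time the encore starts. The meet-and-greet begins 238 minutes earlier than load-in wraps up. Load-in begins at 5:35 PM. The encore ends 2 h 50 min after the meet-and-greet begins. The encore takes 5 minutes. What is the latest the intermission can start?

4:42 PM

Load-in ends at 5:35 PM + 20 min = 5:55 PM.
The meet-and-greet starts at 5:55 PM − 238 min = 1:57 PM.
The encore ends at 1:57 PM + 170 min = 4:47 PM.
The encore starts at 4:47 PM − 5 min = 4:42 PM.
The intermission is bounded by the encore, so the latest it can start is 4:42 PM.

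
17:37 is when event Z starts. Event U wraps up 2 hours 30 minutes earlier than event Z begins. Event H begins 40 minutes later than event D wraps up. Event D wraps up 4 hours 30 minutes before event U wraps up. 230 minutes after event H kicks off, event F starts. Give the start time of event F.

Event U ends at 17:37 − 150 min = 15:07.
Event D ends at 15:07 − 270 min = 10:37.
Event H starts at 10:37 + 40 min = 11:17.
Event F starts at 11:17 + 230 min = 15:07.

15:07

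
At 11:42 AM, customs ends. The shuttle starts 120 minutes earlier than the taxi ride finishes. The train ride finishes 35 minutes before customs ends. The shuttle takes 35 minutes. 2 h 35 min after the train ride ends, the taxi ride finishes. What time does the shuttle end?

12:17 PM

The train ride ends at 11:42 AM − 35 min = 11:07 AM.
The taxi ride ends at 11:07 AM + 155 min = 1:42 PM.
The shuttle starts at 1:42 PM − 120 min = 11:42 AM.
The shuttle ends at 11:42 AM + 35 min = 12:17 PM.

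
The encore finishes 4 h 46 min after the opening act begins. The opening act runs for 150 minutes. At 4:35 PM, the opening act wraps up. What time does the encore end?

The opening act starts at 4:35 PM − 150 min = 2:05 PM.
The encore ends at 2:05 PM + 286 min = 6:51 PM.

6:51 PM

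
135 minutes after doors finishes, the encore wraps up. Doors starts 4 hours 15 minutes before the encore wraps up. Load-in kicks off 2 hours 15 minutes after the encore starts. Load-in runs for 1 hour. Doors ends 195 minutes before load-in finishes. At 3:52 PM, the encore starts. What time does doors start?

1:52 PM

Load-in starts at 3:52 PM + 135 min = 6:07 PM.
Load-in ends at 6:07 PM + 60 min = 7:07 PM.
Doors ends at 7:07 PM − 195 min = 3:52 PM.
The encore ends at 3:52 PM + 135 min = 6:07 PM.
Doors starts at 6:07 PM − 255 min = 1:52 PM.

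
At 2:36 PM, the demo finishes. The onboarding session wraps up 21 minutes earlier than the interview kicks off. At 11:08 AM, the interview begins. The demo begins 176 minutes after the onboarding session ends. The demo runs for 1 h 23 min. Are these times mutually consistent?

No

The onboarding session ends at 11:08 AM − 21 min = 10:47 AM.
The demo starts at 10:47 AM + 176 min = 1:43 PM.
The demo ends at 1:43 PM + 83 min = 3:06 PM.
But the demo is also said to end at 2:36 PM — a 30-minute conflict.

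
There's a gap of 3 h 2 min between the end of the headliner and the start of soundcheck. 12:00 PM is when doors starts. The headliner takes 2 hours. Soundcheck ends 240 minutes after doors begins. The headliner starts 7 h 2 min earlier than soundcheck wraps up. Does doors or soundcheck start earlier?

Soundcheck ends at 12:00 PM + 240 min = 4:00 PM.
The headliner starts at 4:00 PM − 422 min = 8:58 AM.
The headliner ends at 8:58 AM + 120 min = 10:58 AM.
Soundcheck starts at 10:58 AM + 182 min = 2:00 PM.
Doors starts at 12:00 PM and soundcheck starts at 2:00 PM, so doors is first.

doors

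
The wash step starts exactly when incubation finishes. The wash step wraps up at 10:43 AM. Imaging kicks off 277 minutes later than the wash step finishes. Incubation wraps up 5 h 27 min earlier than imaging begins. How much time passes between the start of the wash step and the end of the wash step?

Imaging starts at 10:43 AM + 277 min = 3:20 PM.
Incubation ends at 3:20 PM − 327 min = 9:53 AM.
So the wash step starts at 9:53 AM.
From 9:53 AM to 10:43 AM is 50 minutes.

50 minutes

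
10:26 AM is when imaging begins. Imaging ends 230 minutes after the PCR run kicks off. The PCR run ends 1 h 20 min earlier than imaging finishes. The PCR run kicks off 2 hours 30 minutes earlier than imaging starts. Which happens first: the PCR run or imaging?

the PCR run

The PCR run starts at 10:26 AM − 150 min = 7:56 AM.
The PCR run starts at 7:56 AM and imaging starts at 10:26 AM, so the PCR run is first.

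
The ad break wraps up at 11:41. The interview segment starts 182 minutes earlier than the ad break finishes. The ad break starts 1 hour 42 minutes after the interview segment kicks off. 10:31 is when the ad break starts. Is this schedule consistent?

The interview segment starts at 11:41 − 182 min = 08:39.
The ad break starts at 08:39 + 102 min = 10:21.
But the ad break is also said to start at 10:31 — a 10-minute conflict.

No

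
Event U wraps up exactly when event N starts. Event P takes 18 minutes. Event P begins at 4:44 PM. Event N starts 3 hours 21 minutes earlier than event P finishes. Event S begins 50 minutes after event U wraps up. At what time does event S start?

Event P ends at 4:44 PM + 18 min = 5:02 PM.
Event N starts at 5:02 PM − 201 min = 1:41 PM.
So event U ends at 1:41 PM.
Event S starts at 1:41 PM + 50 min = 2:31 PM.

2:31 PM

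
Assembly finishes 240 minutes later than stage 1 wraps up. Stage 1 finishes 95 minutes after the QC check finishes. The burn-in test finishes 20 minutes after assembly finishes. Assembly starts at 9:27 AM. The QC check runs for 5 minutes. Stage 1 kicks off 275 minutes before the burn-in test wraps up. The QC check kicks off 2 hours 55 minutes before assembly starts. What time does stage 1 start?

The QC check starts at 9:27 AM − 175 min = 6:32 AM.
The QC check ends at 6:32 AM + 5 min = 6:37 AM.
Stage 1 ends at 6:37 AM + 95 min = 8:12 AM.
Assembly ends at 8:12 AM + 240 min = 12:12 PM.
The burn-in test ends at 12:12 PM + 20 min = 12:32 PM.
Stage 1 starts at 12:32 PM − 275 min = 7:57 AM.

7:57 AM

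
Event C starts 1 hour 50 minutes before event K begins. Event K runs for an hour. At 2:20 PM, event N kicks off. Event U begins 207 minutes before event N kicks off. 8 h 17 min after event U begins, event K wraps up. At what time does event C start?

Event U starts at 2:20 PM − 207 min = 10:53 AM.
Event K ends at 10:53 AM + 497 min = 7:10 PM.
Event K starts at 7:10 PM − 60 min = 6:10 PM.
Event C starts at 6:10 PM − 110 min = 4:20 PM.

4:20 PM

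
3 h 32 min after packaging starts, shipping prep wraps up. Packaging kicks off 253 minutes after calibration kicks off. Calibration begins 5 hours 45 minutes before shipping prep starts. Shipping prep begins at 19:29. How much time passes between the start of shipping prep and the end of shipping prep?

120 minutes

Calibration starts at 19:29 − 345 min = 13:44.
Packaging starts at 13:44 + 253 min = 17:57.
Shipping prep ends at 17:57 + 212 min = 21:29.
From 19:29 to 21:29 is 120 minutes.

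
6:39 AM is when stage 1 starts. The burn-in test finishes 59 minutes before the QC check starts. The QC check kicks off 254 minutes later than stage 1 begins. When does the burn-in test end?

9:54 AM

The QC check starts at 6:39 AM + 254 min = 10:53 AM.
The burn-in test ends at 10:53 AM − 59 min = 9:54 AM.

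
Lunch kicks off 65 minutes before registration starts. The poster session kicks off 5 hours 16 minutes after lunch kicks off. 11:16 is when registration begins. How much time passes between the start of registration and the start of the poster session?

4 h 11 min

Lunch starts at 11:16 − 65 min = 10:11.
The poster session starts at 10:11 + 316 min = 15:27.
From 11:16 to 15:27 is 4 h 11 min.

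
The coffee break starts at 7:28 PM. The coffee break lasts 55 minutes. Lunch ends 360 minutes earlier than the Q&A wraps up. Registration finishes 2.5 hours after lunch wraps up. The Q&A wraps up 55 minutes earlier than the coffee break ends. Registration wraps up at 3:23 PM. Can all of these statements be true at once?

No

The coffee break ends at 7:28 PM + 55 min = 8:23 PM.
The Q&A ends at 8:23 PM − 55 min = 7:28 PM.
Lunch ends at 7:28 PM − 360 min = 1:28 PM.
Registration ends at 1:28 PM + 150 min = 3:58 PM.
But registration is also said to end at 3:23 PM — a 35-minute conflict.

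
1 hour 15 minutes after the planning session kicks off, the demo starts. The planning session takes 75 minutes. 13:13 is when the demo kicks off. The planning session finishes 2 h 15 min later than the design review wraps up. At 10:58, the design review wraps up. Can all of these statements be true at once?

The planning session ends at 10:58 + 135 min = 13:13.
The planning session starts at 13:13 − 75 min = 11:58.
The demo starts at 11:58 + 75 min = 13:13.
That matches the stated 13:13, so the schedule is consistent.

Yes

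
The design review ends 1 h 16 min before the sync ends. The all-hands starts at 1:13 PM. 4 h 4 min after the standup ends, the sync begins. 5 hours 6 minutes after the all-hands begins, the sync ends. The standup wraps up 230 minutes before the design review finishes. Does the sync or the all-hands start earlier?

The sync ends at 1:13 PM + 306 min = 6:19 PM.
The design review ends at 6:19 PM − 76 min = 5:03 PM.
The standup ends at 5:03 PM − 230 min = 1:13 PM.
The sync starts at 1:13 PM + 244 min = 5:17 PM.
The sync starts at 5:17 PM and the all-hands starts at 1:13 PM, so the all-hands is first.

the all-hands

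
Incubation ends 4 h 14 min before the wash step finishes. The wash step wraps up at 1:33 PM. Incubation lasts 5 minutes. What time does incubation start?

9:14 AM

Incubation ends at 1:33 PM − 254 min = 9:19 AM.
Incubation starts at 9:19 AM − 5 min = 9:14 AM.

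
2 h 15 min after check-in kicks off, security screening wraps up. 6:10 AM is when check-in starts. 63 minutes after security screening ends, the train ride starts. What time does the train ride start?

9:28 AM

Security screening ends at 6:10 AM + 135 min = 8:25 AM.
The train ride starts at 8:25 AM + 63 min = 9:28 AM.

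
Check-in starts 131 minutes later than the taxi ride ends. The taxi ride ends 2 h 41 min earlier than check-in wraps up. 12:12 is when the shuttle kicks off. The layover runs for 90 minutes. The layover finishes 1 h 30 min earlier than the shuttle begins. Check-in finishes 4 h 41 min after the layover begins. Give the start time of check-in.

13:23

The layover ends at 12:12 − 90 min = 10:42.
The layover starts at 10:42 − 90 min = 09:12.
Check-in ends at 09:12 + 281 min = 13:53.
The taxi ride ends at 13:53 − 161 min = 11:12.
Check-in starts at 11:12 + 131 min = 13:23.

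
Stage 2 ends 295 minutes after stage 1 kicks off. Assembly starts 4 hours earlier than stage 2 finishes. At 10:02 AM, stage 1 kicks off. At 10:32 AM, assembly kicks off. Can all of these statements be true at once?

No

Stage 2 ends at 10:02 AM + 295 min = 2:57 PM.
Assembly starts at 2:57 PM − 240 min = 10:57 AM.
But assembly is also said to start at 10:32 AM — a 25-minute conflict.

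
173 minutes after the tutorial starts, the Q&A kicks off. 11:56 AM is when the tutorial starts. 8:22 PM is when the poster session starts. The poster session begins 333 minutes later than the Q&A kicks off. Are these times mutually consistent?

Yes

The Q&A starts at 11:56 AM + 173 min = 2:49 PM.
The poster session starts at 2:49 PM + 333 min = 8:22 PM.
That matches the stated 8:22 PM, so the schedule is consistent.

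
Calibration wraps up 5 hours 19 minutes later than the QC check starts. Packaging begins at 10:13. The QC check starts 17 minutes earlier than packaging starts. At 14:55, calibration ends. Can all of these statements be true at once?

The QC check starts at 10:13 − 17 min = 09:56.
Calibration ends at 09:56 + 319 min = 15:15.
But calibration is also said to end at 14:55 — a 20-minute conflict.

No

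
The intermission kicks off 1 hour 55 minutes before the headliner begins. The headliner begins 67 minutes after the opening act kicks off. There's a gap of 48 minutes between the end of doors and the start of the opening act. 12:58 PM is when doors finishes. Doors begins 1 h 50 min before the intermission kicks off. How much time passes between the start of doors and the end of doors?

The opening act starts at 12:58 PM + 48 min = 1:46 PM.
The headliner starts at 1:46 PM + 67 min = 2:53 PM.
The intermission starts at 2:53 PM − 115 min = 12:58 PM.
Doors starts at 12:58 PM − 110 min = 11:08 AM.
From 11:08 AM to 12:58 PM is 110 minutes.

110 minutes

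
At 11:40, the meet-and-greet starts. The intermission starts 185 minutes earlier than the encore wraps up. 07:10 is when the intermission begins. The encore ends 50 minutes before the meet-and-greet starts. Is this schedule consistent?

The encore ends at 11:40 − 50 min = 10:50.
The intermission starts at 10:50 − 185 min = 07:45.
But the intermission is also said to start at 07:10 — a 35-minute conflict.

No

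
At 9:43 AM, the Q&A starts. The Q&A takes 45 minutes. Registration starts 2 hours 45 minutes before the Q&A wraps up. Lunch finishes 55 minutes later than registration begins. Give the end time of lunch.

8:38 AM

The Q&A ends at 9:43 AM + 45 min = 10:28 AM.
Registration starts at 10:28 AM − 165 min = 7:43 AM.
Lunch ends at 7:43 AM + 55 min = 8:38 AM.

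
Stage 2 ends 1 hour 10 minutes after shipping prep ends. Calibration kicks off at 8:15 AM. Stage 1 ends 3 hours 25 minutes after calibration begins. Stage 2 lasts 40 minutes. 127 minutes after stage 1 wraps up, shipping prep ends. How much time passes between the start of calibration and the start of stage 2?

362 minutes

Stage 1 ends at 8:15 AM + 205 min = 11:40 AM.
Shipping prep ends at 11:40 AM + 127 min = 1:47 PM.
Stage 2 ends at 1:47 PM + 70 min = 2:57 PM.
Stage 2 starts at 2:57 PM − 40 min = 2:17 PM.
From 8:15 AM to 2:17 PM is 362 minutes.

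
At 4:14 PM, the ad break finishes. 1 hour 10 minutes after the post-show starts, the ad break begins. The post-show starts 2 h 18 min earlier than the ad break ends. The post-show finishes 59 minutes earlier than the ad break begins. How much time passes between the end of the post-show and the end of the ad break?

The post-show starts at 4:14 PM − 138 min = 1:56 PM.
The ad break starts at 1:56 PM + 70 min = 3:06 PM.
The post-show ends at 3:06 PM − 59 min = 2:07 PM.
From 2:07 PM to 4:14 PM is 2 hours 7 minutes.

2 hours 7 minutes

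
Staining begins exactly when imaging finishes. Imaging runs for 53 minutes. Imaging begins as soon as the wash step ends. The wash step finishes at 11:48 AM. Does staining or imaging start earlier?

Imaging starts at 11:48 AM.
Imaging ends at 11:48 AM + 53 min = 12:41 PM.
So staining starts at 12:41 PM.
Staining starts at 12:41 PM and imaging starts at 11:48 AM, so imaging is first.

imaging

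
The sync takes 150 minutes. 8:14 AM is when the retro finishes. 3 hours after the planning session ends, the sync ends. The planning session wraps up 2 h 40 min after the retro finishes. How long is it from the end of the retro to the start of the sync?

The planning session ends at 8:14 AM + 160 min = 10:54 AM.
The sync ends at 10:54 AM + 180 min = 1:54 PM.
The sync starts at 1:54 PM − 150 min = 11:24 AM.
From 8:14 AM to 11:24 AM is 3 h 10 min.

3 h 10 min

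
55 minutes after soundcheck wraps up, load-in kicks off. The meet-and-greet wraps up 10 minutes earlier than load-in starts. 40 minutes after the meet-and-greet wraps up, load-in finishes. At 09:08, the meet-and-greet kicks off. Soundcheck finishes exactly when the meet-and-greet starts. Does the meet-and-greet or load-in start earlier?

Soundcheck ends at 09:08.
Load-in starts at 09:08 + 55 min = 10:03.
The meet-and-greet starts at 09:08 and load-in starts at 10:03, so the meet-and-greet is first.

the meet-and-greet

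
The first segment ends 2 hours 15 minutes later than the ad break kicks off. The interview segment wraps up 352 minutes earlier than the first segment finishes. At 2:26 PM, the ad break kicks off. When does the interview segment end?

10:49 AM

The first segment ends at 2:26 PM + 135 min = 4:41 PM.
The interview segment ends at 4:41 PM − 352 min = 10:49 AM.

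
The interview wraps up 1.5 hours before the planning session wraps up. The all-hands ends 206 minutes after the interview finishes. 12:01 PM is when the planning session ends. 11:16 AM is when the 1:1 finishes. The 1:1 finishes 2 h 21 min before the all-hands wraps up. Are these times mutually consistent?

No

The interview ends at 12:01 PM − 90 min = 10:31 AM.
The all-hands ends at 10:31 AM + 206 min = 1:57 PM.
The 1:1 ends at 1:57 PM − 141 min = 11:36 AM.
But the 1:1 is also said to end at 11:16 AM — a 20-minute conflict.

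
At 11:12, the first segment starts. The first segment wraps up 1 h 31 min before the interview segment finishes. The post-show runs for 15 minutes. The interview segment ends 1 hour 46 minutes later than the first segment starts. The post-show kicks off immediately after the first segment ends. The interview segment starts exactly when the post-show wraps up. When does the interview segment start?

11:42

The interview segment ends at 11:12 + 106 min = 12:58.
The first segment ends at 12:58 − 91 min = 11:27.
So the post-show starts at 11:27.
The post-show ends at 11:27 + 15 min = 11:42.
So the interview segment starts at 11:42.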